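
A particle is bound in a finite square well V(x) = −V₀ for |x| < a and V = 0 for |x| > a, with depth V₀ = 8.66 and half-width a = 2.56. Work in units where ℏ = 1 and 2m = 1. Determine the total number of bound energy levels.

N = 5

The dimensionless depth is z₀ = a√(2mV₀)/ℏ = 2.56 × √(8.660) = 7.534.
The even/odd transcendental equations gain one root per π/2 in z₀, giving N = 1 + ⌊2z₀/π⌋ = 1 + ⌊4.796⌋ = 5.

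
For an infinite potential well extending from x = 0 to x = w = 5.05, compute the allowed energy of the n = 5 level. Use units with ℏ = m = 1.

E = 4.84

The infinite-well eigenfunctions ψ_n = √(2/w) sin(nπx/w) vanish at both walls, giving E_n = n²π²ℏ²/(2mw²).
E_5 = 5² × π² / (2 × 1 × 5.05²) = 4.838.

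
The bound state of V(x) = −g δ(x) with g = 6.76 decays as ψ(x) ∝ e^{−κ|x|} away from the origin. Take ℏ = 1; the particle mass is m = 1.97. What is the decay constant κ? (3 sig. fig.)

κ = 13.3

Integrate −(ℏ²/2m)ψ'' − gδ(x)ψ = Eψ from −ε to +ε: the ψ'' term gives ψ'(0⁺) − ψ'(0⁻) and the δ term gives −(2mg/ℏ²)ψ(0).
With ψ ∝ e^{−κ|x|} this yields −2κ = −2mg/ℏ², so κ = mg/ℏ² = 13.32.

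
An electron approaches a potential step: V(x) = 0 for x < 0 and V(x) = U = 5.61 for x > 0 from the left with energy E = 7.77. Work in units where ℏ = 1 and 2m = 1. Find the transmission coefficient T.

T = 0.904

On each side the TISE gives plane waves with k = √(2m(E − V))/ℏ: k₁ = √(2·½·7.77) = 2.787, k₂ = √(2·½·2.16) = 1.470.
Continuity of ψ and ψ′ at the step yields the reflection amplitude r = (k₁ − k₂)/(k₁ + k₂) = 0.3095; thus R = |r|² = 0.09582, T = 0.9042.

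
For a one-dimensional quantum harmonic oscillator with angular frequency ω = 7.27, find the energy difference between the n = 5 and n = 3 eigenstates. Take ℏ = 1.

ΔE = 14.5

E_n = ℏω(n + ½), so ΔE = (5 − 3) ℏω = 2 × 7.27 = 14.54.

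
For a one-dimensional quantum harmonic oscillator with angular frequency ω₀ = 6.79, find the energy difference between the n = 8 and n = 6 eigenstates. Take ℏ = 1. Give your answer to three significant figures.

E_n = ℏω₀(n + ½), so ΔE = (8 − 6) ℏω₀ = 2 × 6.79 = 13.58.

ΔE = 13.6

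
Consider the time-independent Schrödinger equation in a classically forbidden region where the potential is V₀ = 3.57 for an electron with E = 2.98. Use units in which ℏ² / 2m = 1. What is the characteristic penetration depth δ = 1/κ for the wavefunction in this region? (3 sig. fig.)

δ = 1.30

Since E < V₀ the TISE in this region is ψ'' = κ²ψ with κ = √(2m(V₀ − E))/ℏ.
κ = √(2 × 0.5 × 0.59) = 0.7681. The penetration depth is δ = 1/κ = 1.30.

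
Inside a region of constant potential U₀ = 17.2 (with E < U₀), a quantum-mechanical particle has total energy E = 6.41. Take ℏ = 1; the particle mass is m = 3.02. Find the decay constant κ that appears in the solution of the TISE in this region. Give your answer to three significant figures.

κ = 8.07

Since E < U₀ the TISE in this region is ψ'' = κ²ψ with κ = √(2m(U₀ − E))/ℏ.
κ = √(2 × 3.02 × 10.79) = 8.073.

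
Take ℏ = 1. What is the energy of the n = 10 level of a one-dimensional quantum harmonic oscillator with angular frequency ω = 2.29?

E = 24.0

Using E_n = (n + ½)ℏω: E_10 = 10.5 × 2.29 = 24.05.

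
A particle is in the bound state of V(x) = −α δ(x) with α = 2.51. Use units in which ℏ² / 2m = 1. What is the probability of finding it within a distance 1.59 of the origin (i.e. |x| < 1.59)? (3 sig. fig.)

P = 0.982

The normalised bound state is ψ = √κ e^{−κ|x|} with κ = mα/ℏ² = 1.255.
P(|x| < d) = ∫_{−d}^{d} κ e^{−2κ|x|} dx = 1 − e^{−2κd} = 1 − e^{−3.991} = 0.9815.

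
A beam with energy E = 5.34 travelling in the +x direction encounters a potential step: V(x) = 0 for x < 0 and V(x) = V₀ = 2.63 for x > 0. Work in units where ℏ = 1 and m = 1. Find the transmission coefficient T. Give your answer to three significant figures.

The wavenumbers are k₁ = √(2mE)/ℏ = 3.268 on the left and k₂ = √(2m(E − V₀))/ℏ = 2.328 on the right.
Matching ψ and ψ′ at x = 0 gives r = (k₁ − k₂)/(k₁ + k₂), so R = r² = 0.02821 and T = 1 − R = 0.9718.

T = 0.972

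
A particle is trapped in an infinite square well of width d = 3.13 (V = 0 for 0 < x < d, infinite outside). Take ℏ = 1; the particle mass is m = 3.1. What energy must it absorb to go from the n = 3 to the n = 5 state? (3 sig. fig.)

ΔE = 2.60

E_n = n²π²ℏ²/(2md²), so ΔE = (5² − 3²) π²ℏ²/(2md²).
ΔE = 16 × π² / (2 × 3.1 × 3.13²) = 2.600.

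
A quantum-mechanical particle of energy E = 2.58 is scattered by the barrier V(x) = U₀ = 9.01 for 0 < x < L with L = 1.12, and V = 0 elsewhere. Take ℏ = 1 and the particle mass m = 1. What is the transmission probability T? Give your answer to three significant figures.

T = 0.00106

E < U₀: inside the barrier ψ ∝ e^{±κx} with κ = √(2m(U₀ − E))/ℏ = 3.586.
κL = 4.016, sinh(κL) = 27.74.
Matching ψ, ψ′ at both faces gives T = [1 + U₀² sinh²(κL) / (4E(U₀ − E))]⁻¹ = 1/942.5 = 0.00106.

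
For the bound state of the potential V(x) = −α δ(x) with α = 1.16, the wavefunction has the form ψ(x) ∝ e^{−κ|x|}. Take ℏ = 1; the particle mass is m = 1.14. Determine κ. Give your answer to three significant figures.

Integrate −(ℏ²/2m)ψ'' − αδ(x)ψ = Eψ from −ε to +ε: the ψ'' term gives ψ'(0⁺) − ψ'(0⁻) and the δ term gives −(2mα/ℏ²)ψ(0).
With ψ ∝ e^{−κ|x|} this yields −2κ = −2mα/ℏ², so κ = mα/ℏ² = 1.322.

κ = 1.32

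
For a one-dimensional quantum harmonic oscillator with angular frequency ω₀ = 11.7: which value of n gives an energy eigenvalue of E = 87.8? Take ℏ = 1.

n = 7

Invert E_n = (n + ½)ℏω₀: n = E/ℏω₀ − ½ = 7.004, so n = 7.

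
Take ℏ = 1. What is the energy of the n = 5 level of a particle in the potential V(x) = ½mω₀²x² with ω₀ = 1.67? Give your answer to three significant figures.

E = 9.19

The oscillator eigenvalues are E_n = ℏω₀(n + ½), so E_5 = 1.67 × 5.5 = 9.185.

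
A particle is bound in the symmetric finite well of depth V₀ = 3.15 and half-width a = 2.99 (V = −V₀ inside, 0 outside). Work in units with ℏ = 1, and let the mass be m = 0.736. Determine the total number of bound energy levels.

Define the well-strength parameter z₀ = (a/ℏ)√(2mV₀) = 2.99 × √(2·0.736·3.15) = 6.438.
A new bound state (alternating even/odd) appears each time z₀ passes a multiple of π/2, so N = ⌊2z₀/π⌋ + 1 = ⌊4.099⌋ + 1 = 5.

N = 5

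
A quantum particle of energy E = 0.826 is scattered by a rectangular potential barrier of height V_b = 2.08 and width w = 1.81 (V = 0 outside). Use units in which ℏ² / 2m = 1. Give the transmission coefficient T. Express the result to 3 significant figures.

Since E < V_b the interior solution is evanescent with decay constant κ = √(2m(V_b − E))/ℏ = 1.120.
κw = 2.027, sinh(κw) = 3.729.
The exact tunnelling result is T⁻¹ = 1 + V_b² sinh²(κw) / [4E(V_b − E)] = 15.52, so T = 0.0644.

T = 0.0644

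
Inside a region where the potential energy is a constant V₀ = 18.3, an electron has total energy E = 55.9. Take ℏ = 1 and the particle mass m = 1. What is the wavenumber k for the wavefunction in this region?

k = 8.67

With E > V₀ the solution is oscillatory, ψ ∝ e^{±ikx} with k = √(2m(E − V₀))/ℏ.
k = √(2 × 1 × 37.6) = 8.672.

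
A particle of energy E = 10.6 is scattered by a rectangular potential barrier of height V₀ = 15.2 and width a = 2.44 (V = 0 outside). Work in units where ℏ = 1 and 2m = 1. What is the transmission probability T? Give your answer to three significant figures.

T = 0.0000962

Since E < V₀ the interior solution is evanescent with decay constant κ = √(2m(V₀ − E))/ℏ = 2.145.
κa = 5.233, sinh(κa) = 93.69.
The exact tunnelling result is T⁻¹ = 1 + V₀² sinh²(κa) / [4E(V₀ − E)] = 10400, so T = 0.0000962.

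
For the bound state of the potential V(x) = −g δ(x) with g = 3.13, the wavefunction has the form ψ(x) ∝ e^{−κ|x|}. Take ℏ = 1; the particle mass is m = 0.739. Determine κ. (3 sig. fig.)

κ = 2.31

Integrating the TISE across x = 0 gives the cusp condition ψ'(0⁺) − ψ'(0⁻) = −(2mg/ℏ²)ψ(0).
With ψ ∝ e^{−κ|x|} this yields −2κ = −2mg/ℏ², so κ = mg/ℏ² = 2.313.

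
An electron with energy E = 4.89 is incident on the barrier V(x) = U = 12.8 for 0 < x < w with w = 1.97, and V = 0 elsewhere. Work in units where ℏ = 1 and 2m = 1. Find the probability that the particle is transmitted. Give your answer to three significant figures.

T = 0.0000582

Since E < U the interior solution is evanescent with decay constant κ = √(2m(U − E))/ℏ = 2.812.
κw = 5.541, sinh(κw) = 127.4.
Matching ψ, ψ′ at both faces gives T = [1 + U² sinh²(κw) / (4E(U − E))]⁻¹ = 1/17190 = 0.0000582.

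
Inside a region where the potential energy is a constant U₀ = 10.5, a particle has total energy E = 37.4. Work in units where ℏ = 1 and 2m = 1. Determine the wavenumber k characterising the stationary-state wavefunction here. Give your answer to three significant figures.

k = 5.19

With E > U₀ the solution is oscillatory, ψ ∝ e^{±ikx} with k = √(2m(E − U₀))/ℏ.
k = √(2 × 0.5 × 26.9) = 5.187.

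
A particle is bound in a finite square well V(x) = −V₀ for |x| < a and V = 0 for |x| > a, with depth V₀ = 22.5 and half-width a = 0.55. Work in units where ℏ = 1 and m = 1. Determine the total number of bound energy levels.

Define the well-strength parameter z₀ = (a/ℏ)√(2mV₀) = 0.55 × √(2·1·22.5) = 3.690.
A new bound state (alternating even/odd) appears each time z₀ passes a multiple of π/2, so N = ⌊2z₀/π⌋ + 1 = ⌊2.349⌋ + 1 = 3.

N = 3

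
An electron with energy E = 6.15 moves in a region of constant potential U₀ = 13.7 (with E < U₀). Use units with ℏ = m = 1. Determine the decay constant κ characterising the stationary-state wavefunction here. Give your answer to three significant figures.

κ = 3.89

Since E < U₀ the TISE in this region is ψ'' = κ²ψ with κ = √(2m(U₀ − E))/ℏ.
κ = √(2 × 1 × 7.55) = 3.886.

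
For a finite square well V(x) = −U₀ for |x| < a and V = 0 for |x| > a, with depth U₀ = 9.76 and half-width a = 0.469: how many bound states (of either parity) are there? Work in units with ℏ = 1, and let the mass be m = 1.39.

Define the well-strength parameter z₀ = (a/ℏ)√(2mU₀) = 0.469 × √(2·1.39·9.76) = 2.443.
The even/odd transcendental equations gain one root per π/2 in z₀, giving N = 1 + ⌊2z₀/π⌋ = 1 + ⌊1.555⌋ = 2.

N = 2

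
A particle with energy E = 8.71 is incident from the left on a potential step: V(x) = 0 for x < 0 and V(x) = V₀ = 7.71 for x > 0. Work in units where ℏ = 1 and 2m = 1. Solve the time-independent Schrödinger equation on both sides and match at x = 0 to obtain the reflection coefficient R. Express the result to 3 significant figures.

On each side the TISE gives plane waves with k = √(2m(E − V))/ℏ: k₁ = √(2·½·8.71) = 2.951, k₂ = √(2·½·1) = 1.000.
Matching ψ and ψ′ at x = 0 gives r = (k₁ − k₂)/(k₁ + k₂), so R = r² = 0.2439 and T = 1 − R = 0.7561.

R = 0.244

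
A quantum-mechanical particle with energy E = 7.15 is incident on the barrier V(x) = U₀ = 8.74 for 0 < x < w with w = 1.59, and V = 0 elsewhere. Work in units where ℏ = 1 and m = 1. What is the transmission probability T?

Since E < U₀ the interior solution is evanescent with decay constant κ = √(2m(U₀ − E))/ℏ = 1.783.
κw = 2.835, sinh(κw) = 8.489.
Matching ψ, ψ′ at both faces gives T = [1 + U₀² sinh²(κw) / (4E(U₀ − E))]⁻¹ = 1/122.1 = 0.00819.

T = 0.00819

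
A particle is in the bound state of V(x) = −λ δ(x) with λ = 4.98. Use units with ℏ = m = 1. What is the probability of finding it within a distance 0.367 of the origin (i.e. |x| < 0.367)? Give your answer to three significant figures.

The normalised bound state is ψ = √κ e^{−κ|x|} with κ = mλ/ℏ² = 4.980.
P(|x| < d) = ∫_{−d}^{d} κ e^{−2κ|x|} dx = 1 − e^{−2κd} = 1 − e^{−3.655} = 0.9741.

P = 0.974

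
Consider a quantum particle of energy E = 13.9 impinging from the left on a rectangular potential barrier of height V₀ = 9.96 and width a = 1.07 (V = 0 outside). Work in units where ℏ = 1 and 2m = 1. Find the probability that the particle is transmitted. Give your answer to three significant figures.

Above the barrier the interior wavenumber is k₂ = √(2m(E − V₀))/ℏ = 1.985, giving phase k₂a = 2.124.
T = [1 + V₀² sin²(k₂a) / (4E(E − V₀))]⁻¹ = 1/1.328 = 0.753.

T = 0.753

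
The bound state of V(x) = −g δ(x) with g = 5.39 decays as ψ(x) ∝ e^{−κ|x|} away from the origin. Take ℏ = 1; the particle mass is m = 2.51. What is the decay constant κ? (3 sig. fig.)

Integrating the TISE across x = 0 gives the cusp condition ψ'(0⁺) − ψ'(0⁻) = −(2mg/ℏ²)ψ(0).
With ψ ∝ e^{−κ|x|} this yields −2κ = −2mg/ℏ², so κ = mg/ℏ² = 13.53.

κ = 13.5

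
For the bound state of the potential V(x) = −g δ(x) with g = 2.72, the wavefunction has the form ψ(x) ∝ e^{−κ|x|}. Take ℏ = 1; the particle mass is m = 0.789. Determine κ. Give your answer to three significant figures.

Integrate −(ℏ²/2m)ψ'' − gδ(x)ψ = Eψ from −ε to +ε: the ψ'' term gives ψ'(0⁺) − ψ'(0⁻) and the δ term gives −(2mg/ℏ²)ψ(0).
With ψ ∝ e^{−κ|x|} this yields −2κ = −2mg/ℏ², so κ = mg/ℏ² = 2.146.

κ = 2.15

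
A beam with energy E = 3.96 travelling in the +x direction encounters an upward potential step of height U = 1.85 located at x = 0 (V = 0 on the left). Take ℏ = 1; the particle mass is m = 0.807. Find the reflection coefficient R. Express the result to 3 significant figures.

On each side the TISE gives plane waves with k = √(2m(E − V))/ℏ: k₁ = √(2·0.807·3.96) = 2.528, k₂ = √(2·0.807·2.11) = 1.845.
Continuity of ψ and ψ′ at the step yields the reflection amplitude r = (k₁ − k₂)/(k₁ + k₂) = 0.1561; thus R = |r|² = 0.02437, T = 0.9756.

R = 0.0244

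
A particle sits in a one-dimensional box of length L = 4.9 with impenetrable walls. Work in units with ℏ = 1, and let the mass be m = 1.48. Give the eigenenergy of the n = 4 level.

The infinite-well eigenfunctions ψ_n = √(2/L) sin(nπx/L) vanish at both walls, giving E_n = n²π²ℏ²/(2mL²).
E_4 = 4² × π² / (2 × 1.48 × 4.9²) = 2.222.

E = 2.22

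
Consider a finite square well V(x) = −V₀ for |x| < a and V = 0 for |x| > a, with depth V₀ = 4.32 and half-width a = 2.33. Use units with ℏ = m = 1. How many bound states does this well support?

The dimensionless depth is z₀ = a√(2mV₀)/ℏ = 2.33 × √(8.640) = 6.849.
A new bound state (alternating even/odd) appears each time z₀ passes a multiple of π/2, so N = ⌊2z₀/π⌋ + 1 = ⌊4.360⌋ + 1 = 5.

N = 5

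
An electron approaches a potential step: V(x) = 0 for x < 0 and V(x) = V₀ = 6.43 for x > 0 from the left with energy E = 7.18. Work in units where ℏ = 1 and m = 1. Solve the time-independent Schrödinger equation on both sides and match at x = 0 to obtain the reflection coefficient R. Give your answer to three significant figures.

On each side the TISE gives plane waves with k = √(2m(E − V))/ℏ: k₁ = √(2·1·7.18) = 3.789, k₂ = √(2·1·0.75) = 1.225.
Matching ψ and ψ′ at x = 0 gives r = (k₁ − k₂)/(k₁ + k₂), so R = r² = 0.2616 and T = 1 − R = 0.7384.

R = 0.262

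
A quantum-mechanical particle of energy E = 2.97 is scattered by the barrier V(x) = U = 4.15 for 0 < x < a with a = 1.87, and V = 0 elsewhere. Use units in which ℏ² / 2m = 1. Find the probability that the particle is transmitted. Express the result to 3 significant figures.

E < U: inside the barrier ψ ∝ e^{±κx} with κ = √(2m(U − E))/ℏ = 1.086.
κa = 2.031, sinh(κa) = 3.747.
The exact tunnelling result is T⁻¹ = 1 + U² sinh²(κa) / [4E(U − E)] = 18.25, so T = 0.0548.

T = 0.0548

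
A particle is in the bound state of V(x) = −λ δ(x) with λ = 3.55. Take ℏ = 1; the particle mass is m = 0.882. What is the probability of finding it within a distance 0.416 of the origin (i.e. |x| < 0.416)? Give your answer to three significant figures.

P = 0.926

The normalised bound state is ψ = √κ e^{−κ|x|} with κ = mλ/ℏ² = 3.131.
P(|x| < d) = ∫_{−d}^{d} κ e^{−2κ|x|} dx = 1 − e^{−2κd} = 1 − e^{−2.605} = 0.9261.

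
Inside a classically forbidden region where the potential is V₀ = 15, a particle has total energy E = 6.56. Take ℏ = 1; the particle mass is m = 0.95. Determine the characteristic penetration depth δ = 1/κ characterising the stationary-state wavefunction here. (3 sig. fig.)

δ = 0.250

Since E < V₀ the TISE in this region is ψ'' = κ²ψ with κ = √(2m(V₀ − E))/ℏ.
κ = √(2 × 0.95 × 8.44) = 4.004. The penetration depth is δ = 1/κ = 0.250.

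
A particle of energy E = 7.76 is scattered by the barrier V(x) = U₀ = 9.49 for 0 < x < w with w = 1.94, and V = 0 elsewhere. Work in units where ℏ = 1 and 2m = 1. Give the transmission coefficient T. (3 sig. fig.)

T = 0.0145

Since E < U₀ the interior solution is evanescent with decay constant κ = √(2m(U₀ − E))/ℏ = 1.315.
κw = 2.552, sinh(κw) = 6.375.
The exact tunnelling result is T⁻¹ = 1 + U₀² sinh²(κw) / [4E(U₀ − E)] = 69.17, so T = 0.0145.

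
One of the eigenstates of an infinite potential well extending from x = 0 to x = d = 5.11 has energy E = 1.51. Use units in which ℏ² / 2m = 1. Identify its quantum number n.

For an infinite well E_n = n²π²ℏ²/(2md²), so n = (d/πℏ)√(2mE).
n = (5.11/π) × √(2 × 0.5 × 1.51) = 1.999 → n = 2.

n = 2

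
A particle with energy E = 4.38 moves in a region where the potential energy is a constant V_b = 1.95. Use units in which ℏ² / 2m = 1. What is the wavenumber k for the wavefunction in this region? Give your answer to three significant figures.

With E > V_b the solution is oscillatory, ψ ∝ e^{±ikx} with k = √(2m(E − V_b))/ℏ.
k = √(2 × 0.5 × 2.43) = 1.559.

k = 1.56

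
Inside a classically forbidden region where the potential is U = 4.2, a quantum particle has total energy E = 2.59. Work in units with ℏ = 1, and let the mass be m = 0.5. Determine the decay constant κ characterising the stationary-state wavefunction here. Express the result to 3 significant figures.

Since E < U the TISE in this region is ψ'' = κ²ψ with κ = √(2m(U − E))/ℏ.
κ = √(2 × 0.5 × 1.61) = 1.269.

κ = 1.27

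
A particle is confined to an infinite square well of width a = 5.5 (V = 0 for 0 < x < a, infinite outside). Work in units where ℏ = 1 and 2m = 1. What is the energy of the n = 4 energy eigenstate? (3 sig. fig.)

The infinite-well eigenfunctions ψ_n = √(2/a) sin(nπx/a) vanish at both walls, giving E_n = n²π²ℏ²/(2ma²).
E_4 = 4² × π² / (2 × 0.5 × 5.5²) = 5.220.

E = 5.22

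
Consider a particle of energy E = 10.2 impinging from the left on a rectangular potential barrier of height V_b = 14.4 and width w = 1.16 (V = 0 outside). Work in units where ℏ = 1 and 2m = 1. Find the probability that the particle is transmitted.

T = 0.0281

E < V_b: inside the barrier ψ ∝ e^{±κx} with κ = √(2m(V_b − E))/ℏ = 2.049.
κw = 2.377, sinh(κw) = 5.341.
Matching ψ, ψ′ at both faces gives T = [1 + V_b² sinh²(κw) / (4E(V_b − E))]⁻¹ = 1/35.52 = 0.0281.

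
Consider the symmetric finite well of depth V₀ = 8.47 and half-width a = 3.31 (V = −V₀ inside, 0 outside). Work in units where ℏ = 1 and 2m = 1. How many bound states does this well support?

Define the well-strength parameter z₀ = (a/ℏ)√(2mV₀) = 3.31 × √(2·0.5·8.47) = 9.633.
The even/odd transcendental equations gain one root per π/2 in z₀, giving N = 1 + ⌊2z₀/π⌋ = 1 + ⌊6.133⌋ = 7.

N = 7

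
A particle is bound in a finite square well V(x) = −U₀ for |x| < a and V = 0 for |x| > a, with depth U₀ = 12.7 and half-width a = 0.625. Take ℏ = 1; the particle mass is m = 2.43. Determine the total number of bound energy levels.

N = 4

The dimensionless depth is z₀ = a√(2mU₀)/ℏ = 0.625 × √(61.72) = 4.910.
A new bound state (alternating even/odd) appears each time z₀ passes a multiple of π/2, so N = ⌊2z₀/π⌋ + 1 = ⌊3.126⌋ + 1 = 4.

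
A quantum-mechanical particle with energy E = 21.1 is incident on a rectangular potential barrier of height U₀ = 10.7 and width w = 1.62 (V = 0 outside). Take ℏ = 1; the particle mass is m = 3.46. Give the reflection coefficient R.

R = 0.100

E > U₀: inside the barrier k₂ = √(2m(E − U₀))/ℏ = 8.483, k₂w = 13.74.
Matching at both interfaces gives T⁻¹ = 1 + U₀² sin²(k₂w) / [4E(E − U₀)] = 1.111, hence T = 0.900.
R = 1 − T = 0.100.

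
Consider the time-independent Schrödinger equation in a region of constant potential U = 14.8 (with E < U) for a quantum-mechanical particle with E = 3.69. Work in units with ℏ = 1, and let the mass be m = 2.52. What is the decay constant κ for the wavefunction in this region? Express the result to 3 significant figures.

κ = 7.48

Since E < U the TISE in this region is ψ'' = κ²ψ with κ = √(2m(U − E))/ℏ.
κ = √(2 × 2.52 × 11.11) = 7.483.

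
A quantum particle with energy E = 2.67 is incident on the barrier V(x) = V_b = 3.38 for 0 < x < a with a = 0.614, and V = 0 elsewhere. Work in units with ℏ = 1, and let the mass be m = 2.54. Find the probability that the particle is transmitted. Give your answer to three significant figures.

E < V_b: inside the barrier ψ ∝ e^{±κx} with κ = √(2m(V_b − E))/ℏ = 1.899.
κa = 1.166, sinh(κa) = 1.449.
Matching ψ, ψ′ at both faces gives T = [1 + V_b² sinh²(κa) / (4E(V_b − E))]⁻¹ = 1/4.163 = 0.240.

T = 0.240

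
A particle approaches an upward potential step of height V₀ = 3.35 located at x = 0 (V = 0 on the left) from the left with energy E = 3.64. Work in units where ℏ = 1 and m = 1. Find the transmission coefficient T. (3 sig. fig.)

T = 0.687

On each side the TISE gives plane waves with k = √(2m(E − V))/ℏ: k₁ = √(2·1·3.64) = 2.698, k₂ = √(2·1·0.29) = 0.7616.
Continuity of ψ and ψ′ at the step yields the reflection amplitude r = (k₁ − k₂)/(k₁ + k₂) = 0.5597; thus R = |r|² = 0.3133, T = 0.6867.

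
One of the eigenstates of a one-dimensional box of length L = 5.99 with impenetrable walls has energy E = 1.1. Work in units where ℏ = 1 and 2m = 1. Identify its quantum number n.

From E_n = n²π²ℏ²/(2mL²) invert to n = √(2mL²E)/(πℏ).
n = (5.99/π) × √(2 × 0.5 × 1.1) = 2.000 → n = 2.

n = 2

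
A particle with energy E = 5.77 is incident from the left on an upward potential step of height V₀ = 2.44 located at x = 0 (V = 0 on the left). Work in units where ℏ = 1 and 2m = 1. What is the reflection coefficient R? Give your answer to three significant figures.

On each side the TISE gives plane waves with k = √(2m(E − V))/ℏ: k₁ = √(2·½·5.77) = 2.402, k₂ = √(2·½·3.33) = 1.825.
Matching ψ and ψ′ at x = 0 gives r = (k₁ − k₂)/(k₁ + k₂), so R = r² = 0.01865 and T = 1 − R = 0.9813.

R = 0.0187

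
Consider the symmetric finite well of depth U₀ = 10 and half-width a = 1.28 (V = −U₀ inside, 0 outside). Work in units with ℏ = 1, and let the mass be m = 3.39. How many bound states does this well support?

N = 7

Define the well-strength parameter z₀ = (a/ℏ)√(2mU₀) = 1.28 × √(2·3.39·10) = 10.54.
A new bound state (alternating even/odd) appears each time z₀ passes a multiple of π/2, so N = ⌊2z₀/π⌋ + 1 = ⌊6.710⌋ + 1 = 7.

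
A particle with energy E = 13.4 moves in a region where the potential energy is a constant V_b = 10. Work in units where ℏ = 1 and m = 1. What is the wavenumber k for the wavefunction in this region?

With E > V_b the solution is oscillatory, ψ ∝ e^{±ikx} with k = √(2m(E − V_b))/ℏ.
k = √(2 × 1 × 3.4) = 2.608.

k = 2.61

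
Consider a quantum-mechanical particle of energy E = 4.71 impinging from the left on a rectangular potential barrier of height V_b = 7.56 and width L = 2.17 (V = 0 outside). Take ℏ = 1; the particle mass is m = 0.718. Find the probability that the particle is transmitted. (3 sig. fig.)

T = 0.000578

Since E < V_b the interior solution is evanescent with decay constant κ = √(2m(V_b − E))/ℏ = 2.023.
κL = 4.390, sinh(κL) = 40.31.
The exact tunnelling result is T⁻¹ = 1 + V_b² sinh²(κL) / [4E(V_b − E)] = 1731, so T = 0.000578.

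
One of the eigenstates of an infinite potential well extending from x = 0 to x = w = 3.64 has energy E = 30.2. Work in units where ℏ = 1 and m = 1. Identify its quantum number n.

n = 9

From E_n = n²π²ℏ²/(2mw²) invert to n = √(2mw²E)/(πℏ).
n = (3.64/π) × √(2 × 1 × 30.2) = 9.005 → n = 9.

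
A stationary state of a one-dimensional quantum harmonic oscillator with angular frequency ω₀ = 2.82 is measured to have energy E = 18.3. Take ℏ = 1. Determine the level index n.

n = 6

Invert E_n = (n + ½)ℏω₀: n = E/ℏω₀ − ½ = 5.989, so n = 6.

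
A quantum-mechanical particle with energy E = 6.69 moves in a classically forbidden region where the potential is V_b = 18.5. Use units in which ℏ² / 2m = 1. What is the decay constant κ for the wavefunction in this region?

Since E < V_b the TISE in this region is ψ'' = κ²ψ with κ = √(2m(V_b − E))/ℏ.
κ = √(2 × 0.5 × 11.81) = 3.437.

κ = 3.44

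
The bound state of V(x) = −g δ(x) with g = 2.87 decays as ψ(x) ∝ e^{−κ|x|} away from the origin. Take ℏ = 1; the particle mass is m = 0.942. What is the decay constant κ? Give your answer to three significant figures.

Integrate −(ℏ²/2m)ψ'' − gδ(x)ψ = Eψ from −ε to +ε: the ψ'' term gives ψ'(0⁺) − ψ'(0⁻) and the δ term gives −(2mg/ℏ²)ψ(0).
With ψ ∝ e^{−κ|x|} this yields −2κ = −2mg/ℏ², so κ = mg/ℏ² = 2.704.

κ = 2.70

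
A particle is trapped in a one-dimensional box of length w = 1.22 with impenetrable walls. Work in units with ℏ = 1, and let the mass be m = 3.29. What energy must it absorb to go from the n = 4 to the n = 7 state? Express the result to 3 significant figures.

E_n = n²π²ℏ²/(2mw²), so ΔE = (7² − 4²) π²ℏ²/(2mw²).
ΔE = 33 × π² / (2 × 3.29 × 1.22²) = 33.26.

ΔE = 33.3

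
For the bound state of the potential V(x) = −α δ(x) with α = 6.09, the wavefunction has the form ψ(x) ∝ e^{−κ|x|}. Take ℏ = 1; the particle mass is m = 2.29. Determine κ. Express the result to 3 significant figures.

Integrate −(ℏ²/2m)ψ'' − αδ(x)ψ = Eψ from −ε to +ε: the ψ'' term gives ψ'(0⁺) − ψ'(0⁻) and the δ term gives −(2mα/ℏ²)ψ(0).
With ψ ∝ e^{−κ|x|} this yields −2κ = −2mα/ℏ², so κ = mα/ℏ² = 13.95.

κ = 13.9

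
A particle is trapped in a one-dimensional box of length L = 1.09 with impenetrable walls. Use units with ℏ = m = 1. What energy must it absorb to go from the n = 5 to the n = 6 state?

E_n = n²π²ℏ²/(2mL²), so ΔE = (6² − 5²) π²ℏ²/(2mL²).
ΔE = 11 × π² / (2 × 1 × 1.09²) = 45.69.

ΔE = 45.7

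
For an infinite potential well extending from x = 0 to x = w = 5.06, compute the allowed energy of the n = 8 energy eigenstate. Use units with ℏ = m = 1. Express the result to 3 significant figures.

E = 12.3

Requiring ψ(0) = ψ(w) = 0 quantises k = nπ/w, hence E_n = ℏ²k²/2m = n²π²ℏ²/(2mw²).
E_8 = 8² × π² / (2 × 1 × 5.06²) = 12.34.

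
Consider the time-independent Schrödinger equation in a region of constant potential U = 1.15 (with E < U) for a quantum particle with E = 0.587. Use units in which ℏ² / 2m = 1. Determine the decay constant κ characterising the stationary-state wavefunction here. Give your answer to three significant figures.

κ = 0.750

Since E < U the TISE in this region is ψ'' = κ²ψ with κ = √(2m(U − E))/ℏ.
κ = √(2 × 0.5 × 0.563) = 0.7503.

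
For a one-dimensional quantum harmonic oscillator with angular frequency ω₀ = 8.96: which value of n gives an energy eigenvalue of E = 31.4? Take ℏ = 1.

n = 3

E_n = ℏω₀(n + ½) ⇒ n = E/(ℏω₀) − ½ = 31.4/8.96 − 0.5 = 3.004 → n = 3.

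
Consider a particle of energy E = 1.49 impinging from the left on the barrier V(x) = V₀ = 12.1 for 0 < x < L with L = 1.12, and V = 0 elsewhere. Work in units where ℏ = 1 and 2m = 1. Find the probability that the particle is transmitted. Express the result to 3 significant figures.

T = 0.00117

Since E < V₀ the interior solution is evanescent with decay constant κ = √(2m(V₀ − E))/ℏ = 3.257.
κL = 3.648, sinh(κL) = 19.19.
The exact tunnelling result is T⁻¹ = 1 + V₀² sinh²(κL) / [4E(V₀ − E)] = 853.6, so T = 0.00117.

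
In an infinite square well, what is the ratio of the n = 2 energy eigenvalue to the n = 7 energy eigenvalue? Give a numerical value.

Since E_n ∝ n², the ratio is (2/7)² = 0.0816327.

0.0816327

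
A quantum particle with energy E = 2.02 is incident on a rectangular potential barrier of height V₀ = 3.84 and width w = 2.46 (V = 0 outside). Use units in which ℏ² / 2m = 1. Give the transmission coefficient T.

T = 0.00521

Since E < V₀ the interior solution is evanescent with decay constant κ = √(2m(V₀ − E))/ℏ = 1.349.
κw = 3.319, sinh(κw) = 13.79.
The exact tunnelling result is T⁻¹ = 1 + V₀² sinh²(κw) / [4E(V₀ − E)] = 191.8, so T = 0.00521.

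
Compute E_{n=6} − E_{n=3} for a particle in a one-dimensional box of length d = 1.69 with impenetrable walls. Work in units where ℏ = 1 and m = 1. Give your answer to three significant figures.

E_n = n²π²ℏ²/(2md²), so ΔE = (6² − 3²) π²ℏ²/(2md²).
ΔE = 27 × π² / (2 × 1 × 1.69²) = 46.65.

ΔE = 46.7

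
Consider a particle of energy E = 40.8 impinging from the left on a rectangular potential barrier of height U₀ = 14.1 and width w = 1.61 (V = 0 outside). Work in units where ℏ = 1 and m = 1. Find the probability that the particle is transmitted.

E > U₀: inside the barrier k₂ = √(2m(E − U₀))/ℏ = 7.308, k₂w = 11.77.
Matching at both interfaces gives T⁻¹ = 1 + U₀² sin²(k₂w) / [4E(E − U₀)] = 1.024, hence T = 0.977.

T = 0.977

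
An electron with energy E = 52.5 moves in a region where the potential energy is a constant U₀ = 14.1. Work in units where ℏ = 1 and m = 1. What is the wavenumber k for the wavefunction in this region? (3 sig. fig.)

k = 8.76

With E > U₀ the solution is oscillatory, ψ ∝ e^{±ikx} with k = √(2m(E − U₀))/ℏ.
k = √(2 × 1 × 38.4) = 8.764.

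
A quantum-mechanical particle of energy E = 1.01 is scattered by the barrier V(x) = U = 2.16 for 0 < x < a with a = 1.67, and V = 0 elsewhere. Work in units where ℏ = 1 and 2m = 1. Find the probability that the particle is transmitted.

E < U: inside the barrier ψ ∝ e^{±κx} with κ = √(2m(U − E))/ℏ = 1.072.
κa = 1.791, sinh(κa) = 2.914.
The exact tunnelling result is T⁻¹ = 1 + U² sinh²(κa) / [4E(U − E)] = 9.527, so T = 0.105.

T = 0.105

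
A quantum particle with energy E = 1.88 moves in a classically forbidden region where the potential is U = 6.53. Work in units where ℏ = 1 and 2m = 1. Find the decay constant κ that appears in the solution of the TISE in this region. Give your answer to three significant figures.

κ = 2.16

Since E < U the TISE in this region is ψ'' = κ²ψ with κ = √(2m(U − E))/ℏ.
κ = √(2 × 0.5 × 4.65) = 2.156.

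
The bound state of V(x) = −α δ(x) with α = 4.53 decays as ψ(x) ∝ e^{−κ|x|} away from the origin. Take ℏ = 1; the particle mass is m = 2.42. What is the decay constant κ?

Integrating the TISE across x = 0 gives the cusp condition ψ'(0⁺) − ψ'(0⁻) = −(2mα/ℏ²)ψ(0).
With ψ ∝ e^{−κ|x|} this yields −2κ = −2mα/ℏ², so κ = mα/ℏ² = 10.96.

κ = 11.0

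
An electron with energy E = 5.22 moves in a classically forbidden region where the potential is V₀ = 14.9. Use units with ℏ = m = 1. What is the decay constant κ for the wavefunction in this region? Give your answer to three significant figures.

κ = 4.40

Since E < V₀ the TISE in this region is ψ'' = κ²ψ with κ = √(2m(V₀ − E))/ℏ.
κ = √(2 × 1 × 9.68) = 4.400.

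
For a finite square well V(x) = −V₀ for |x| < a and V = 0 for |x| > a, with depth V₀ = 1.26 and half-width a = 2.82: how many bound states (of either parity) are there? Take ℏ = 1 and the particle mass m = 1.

N = 3

Define the well-strength parameter z₀ = (a/ℏ)√(2mV₀) = 2.82 × √(2·1·1.26) = 4.477.
A new bound state (alternating even/odd) appears each time z₀ passes a multiple of π/2, so N = ⌊2z₀/π⌋ + 1 = ⌊2.850⌋ + 1 = 3.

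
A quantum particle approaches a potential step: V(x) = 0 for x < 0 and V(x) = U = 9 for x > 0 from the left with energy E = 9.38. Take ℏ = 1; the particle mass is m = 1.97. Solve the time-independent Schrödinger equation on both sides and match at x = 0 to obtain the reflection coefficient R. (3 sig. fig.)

The wavenumbers are k₁ = √(2mE)/ℏ = 6.079 on the left and k₂ = √(2m(E − U))/ℏ = 1.224 on the right.
Continuity of ψ and ψ′ at the step yields the reflection amplitude r = (k₁ − k₂)/(k₁ + k₂) = 0.6649; thus R = |r|² = 0.4421, T = 0.5579.

R = 0.442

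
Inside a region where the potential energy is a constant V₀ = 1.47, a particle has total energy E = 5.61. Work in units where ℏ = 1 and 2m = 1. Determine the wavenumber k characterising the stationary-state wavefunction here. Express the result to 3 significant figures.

k = 2.03

With E > V₀ the solution is oscillatory, ψ ∝ e^{±ikx} with k = √(2m(E − V₀))/ℏ.
k = √(2 × 0.5 × 4.14) = 2.035.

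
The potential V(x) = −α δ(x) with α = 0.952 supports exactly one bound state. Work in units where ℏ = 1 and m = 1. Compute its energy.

E = -0.453

The bound state is ψ(x) = √κ e^{−κ|x|}. The derivative jump ψ'(0⁺) − ψ'(0⁻) = −(2mα/ℏ²)ψ(0) fixes κ = mα/ℏ² = 0.9520.
Then E = −ℏ²κ²/(2m) = −mα²/(2ℏ²) = -0.4532.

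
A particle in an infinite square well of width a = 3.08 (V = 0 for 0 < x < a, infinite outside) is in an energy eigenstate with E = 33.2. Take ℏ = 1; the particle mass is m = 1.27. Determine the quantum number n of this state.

From E_n = n²π²ℏ²/(2ma²) invert to n = √(2ma²E)/(πℏ).
n = (3.08/π) × √(2 × 1.27 × 33.2) = 9.003 → n = 9.

n = 9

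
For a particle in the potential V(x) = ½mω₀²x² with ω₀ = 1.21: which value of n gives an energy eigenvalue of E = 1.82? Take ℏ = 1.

n = 1

E_n = ℏω₀(n + ½) ⇒ n = E/(ℏω₀) − ½ = 1.82/1.21 − 0.5 = 1.004 → n = 1.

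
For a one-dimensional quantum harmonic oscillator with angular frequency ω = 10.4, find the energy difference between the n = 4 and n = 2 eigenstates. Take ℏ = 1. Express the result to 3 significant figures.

ΔE = 20.8

E_n = ℏω(n + ½), so ΔE = (4 − 2) ℏω = 2 × 10.4 = 20.80.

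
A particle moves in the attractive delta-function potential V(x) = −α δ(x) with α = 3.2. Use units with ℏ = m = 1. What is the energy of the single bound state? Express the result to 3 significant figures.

E = -5.12

The bound state is ψ(x) = √κ e^{−κ|x|}. The derivative jump ψ'(0⁺) − ψ'(0⁻) = −(2mα/ℏ²)ψ(0) fixes κ = mα/ℏ² = 3.200.
Then E = −ℏ²κ²/(2m) = −mα²/(2ℏ²) = -5.120.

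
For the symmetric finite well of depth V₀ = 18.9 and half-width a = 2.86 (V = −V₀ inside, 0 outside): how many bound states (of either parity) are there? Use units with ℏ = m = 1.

The dimensionless depth is z₀ = a√(2mV₀)/ℏ = 2.86 × √(37.80) = 17.58.
The even/odd transcendental equations gain one root per π/2 in z₀, giving N = 1 + ⌊2z₀/π⌋ = 1 + ⌊11.19⌋ = 12.

N = 12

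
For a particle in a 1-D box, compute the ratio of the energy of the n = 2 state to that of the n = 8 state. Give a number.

0.0625

E_n = n²π²ℏ²/(2mL²) so the ratio is n₂²/n₁² = 4/64 = 0.0625.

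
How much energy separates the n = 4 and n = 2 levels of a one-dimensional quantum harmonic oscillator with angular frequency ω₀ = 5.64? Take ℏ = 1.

E_n = ℏω₀(n + ½), so ΔE = (4 − 2) ℏω₀ = 2 × 5.64 = 11.28.

ΔE = 11.3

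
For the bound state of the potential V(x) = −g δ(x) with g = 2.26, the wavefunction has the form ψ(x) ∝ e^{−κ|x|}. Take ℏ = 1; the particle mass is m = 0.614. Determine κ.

κ = 1.39

Integrate −(ℏ²/2m)ψ'' − gδ(x)ψ = Eψ from −ε to +ε: the ψ'' term gives ψ'(0⁺) − ψ'(0⁻) and the δ term gives −(2mg/ℏ²)ψ(0).
With ψ ∝ e^{−κ|x|} this yields −2κ = −2mg/ℏ², so κ = mg/ℏ² = 1.388.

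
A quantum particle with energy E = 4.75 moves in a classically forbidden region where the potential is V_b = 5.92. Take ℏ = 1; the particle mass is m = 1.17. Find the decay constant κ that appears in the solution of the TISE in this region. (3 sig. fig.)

Since E < V_b the TISE in this region is ψ'' = κ²ψ with κ = √(2m(V_b − E))/ℏ.
κ = √(2 × 1.17 × 1.17) = 1.655.

κ = 1.65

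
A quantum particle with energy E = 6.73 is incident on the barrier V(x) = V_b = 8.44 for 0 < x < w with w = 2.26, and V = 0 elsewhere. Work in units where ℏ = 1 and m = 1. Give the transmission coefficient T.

E < V_b: inside the barrier ψ ∝ e^{±κx} with κ = √(2m(V_b − E))/ℏ = 1.849.
κw = 4.179, sinh(κw) = 32.66.
Matching ψ, ψ′ at both faces gives T = [1 + V_b² sinh²(κw) / (4E(V_b − E))]⁻¹ = 1/1651 = 0.000606.

T = 0.000606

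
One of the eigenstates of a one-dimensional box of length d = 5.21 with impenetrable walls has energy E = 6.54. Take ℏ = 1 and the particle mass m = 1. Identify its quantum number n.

n = 6

For an infinite well E_n = n²π²ℏ²/(2md²), so n = (d/πℏ)√(2mE).
n = (5.21/π) × √(2 × 1 × 6.54) = 5.998 → n = 6.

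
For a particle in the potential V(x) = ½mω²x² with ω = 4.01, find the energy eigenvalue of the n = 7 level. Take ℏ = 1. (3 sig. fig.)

E = 30.1

The oscillator eigenvalues are E_n = ℏω(n + ½), so E_7 = 4.01 × 7.5 = 30.08.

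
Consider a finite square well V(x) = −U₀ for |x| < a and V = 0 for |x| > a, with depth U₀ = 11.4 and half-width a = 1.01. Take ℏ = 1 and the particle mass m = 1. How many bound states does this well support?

N = 4

The dimensionless depth is z₀ = a√(2mU₀)/ℏ = 1.01 × √(22.80) = 4.823.
A new bound state (alternating even/odd) appears each time z₀ passes a multiple of π/2, so N = ⌊2z₀/π⌋ + 1 = ⌊3.070⌋ + 1 = 4.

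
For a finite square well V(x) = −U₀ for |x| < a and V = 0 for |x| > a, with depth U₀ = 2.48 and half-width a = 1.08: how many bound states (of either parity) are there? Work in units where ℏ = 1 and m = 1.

N = 2

The dimensionless depth is z₀ = a√(2mU₀)/ℏ = 1.08 × √(4.960) = 2.405.
A new bound state (alternating even/odd) appears each time z₀ passes a multiple of π/2, so N = ⌊2z₀/π⌋ + 1 = ⌊1.531⌋ + 1 = 2.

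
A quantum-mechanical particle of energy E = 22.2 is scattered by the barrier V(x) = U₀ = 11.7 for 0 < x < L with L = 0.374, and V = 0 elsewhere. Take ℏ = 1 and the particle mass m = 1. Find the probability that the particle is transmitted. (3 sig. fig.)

E > U₀: inside the barrier k₂ = √(2m(E − U₀))/ℏ = 4.583, k₂L = 1.714.
Matching at both interfaces gives T⁻¹ = 1 + U₀² sin²(k₂L) / [4E(E − U₀)] = 1.144, hence T = 0.874.

T = 0.874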